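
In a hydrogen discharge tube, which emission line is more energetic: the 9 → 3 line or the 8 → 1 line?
8 → 1

Calculate the energy for each transition:

Transition 9 → 3:
ΔE₁ = |E_3 - E_9| = |-13.6057/3² - (-13.6057/9²)|
ΔE₁ = |-1.51174444444 - (-0.16797160494)| = 1.34377284 eV

Transition 8 → 1:
ΔE₂ = |E_1 - E_8| = |-13.6057/1² - (-13.6057/8²)|
ΔE₂ = |-13.60570000000 - (-0.21258906250)| = 13.39311094 eV

Since 13.39311094 eV > 1.34377284 eV, the transition 8 → 1 emits the more energetic photon.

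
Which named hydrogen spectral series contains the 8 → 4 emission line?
Brackett series

The spectral series in hydrogen are named based on the final (lower) energy level:
- Lyman series: n_final = 1 (ultraviolet)
- Balmer series: n_final = 2 (visible/near-UV)
- Paschen series: n_final = 3 (infrared)
- Brackett series: n_final = 4 (infrared)
- Pfund series: n_final = 5 (far infrared)

Since this transition ends at n = 4, it belongs to the Brackett series.

For reference, this 8 → 4 line has photon energy
ΔE = 13.6057 eV × (1/4² - 1/8²) = 0.637767188 eV,
corresponding to wavelength λ = hc/ΔE = 1239.84 eV·nm / 0.637767188 eV = 1944.032 nm in the infrared region.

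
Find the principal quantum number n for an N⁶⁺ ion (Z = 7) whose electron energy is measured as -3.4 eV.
n = 14

The exact energy levels follow E_n = -13.6057 Z² / n² eV with Z = 7.

The measured value (-3.4 eV) is reported to only 2 significant figures, so we must test candidate n values and see which one matches to that precision.

Candidate energies:
  n = 12:  E = -13.6057 × 7² / 12² = -4.62972 eV
  n = 13:  E = -13.6057 × 7² / 13² = -3.94485 eV
  n = 14:  E = -13.6057 × 7² / 14² = -3.40143 eV  ← matches
  n = 15:  E = -13.6057 × 7² / 15² = -2.96302 eV
  n = 16:  E = -13.6057 × 7² / 16² = -2.60422 eV

Checking against the measurement of -3.4 eV (2 sig figs), only n = 14 agrees:
E_14 = -3.40143 eV, which rounds to -3.4 eV ✓

Therefore n = 14.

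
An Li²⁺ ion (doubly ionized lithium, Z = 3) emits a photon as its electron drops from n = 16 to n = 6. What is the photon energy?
2.92 eV

The energy levels are E_n = -13.6057 Z² eV / n².

Energy at n = 16: E_16 = -13.6057 × 3² / 16² = -0.47833 eV
Energy at n = 6: E_6 = -13.6057 × 3² / 6² = -3.40143 eV

For emission (electron falling to lower state), the photon energy is:
E_photon = E_16 - E_6 = |-0.47833 - (-3.40143)|
E_photon = 2.92 eV

This energy is carried away by the emitted photon.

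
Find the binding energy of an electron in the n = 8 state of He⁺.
0.85 eV

The ionization energy is the energy needed to remove the electron completely (n → ∞).

For a hydrogen-like ion with Z = 2, E_n = -13.6057 Z² / n² eV.

At n = 8: E_8 = -13.6057 × 2² / 8² = -0.85036 eV
At n = ∞: E_∞ = 0 eV

Ionization energy = E_∞ - E_8 = 0 - (-0.85036) = 0.85036 eV
Ionization energy ≈ 0.85 eV

This is also called the binding energy of the electron in state n = 8.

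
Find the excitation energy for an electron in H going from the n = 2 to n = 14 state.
3.3320 eV

The energy levels of a hydrogen-like atom are E_n = -13.6057 eV / n².

Energy at n = 2: E_2 = -13.6057 / 2² = -3.4014250 eV
Energy at n = 14: E_14 = -13.6057 / 14² = -0.0694168 eV

The excitation energy is the difference:
ΔE = E_14 - E_2
ΔE = -0.0694168 - (-3.4014250)
ΔE = 3.3320 eV

Since this is positive, energy must be absorbed (photon absorption).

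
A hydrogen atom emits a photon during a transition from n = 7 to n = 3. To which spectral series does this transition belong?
Paschen series

The spectral series in hydrogen are named based on the final (lower) energy level:
- Lyman series: n_final = 1 (ultraviolet)
- Balmer series: n_final = 2 (visible/near-UV)
- Paschen series: n_final = 3 (infrared)
- Brackett series: n_final = 4 (infrared)
- Pfund series: n_final = 5 (far infrared)

Since this transition ends at n = 3, it belongs to the Paschen series.

For reference, this 7 → 3 line has photon energy
ΔE = 13.6057 eV × (1/3² - 1/7²) = 1.23407710 eV,
corresponding to wavelength λ = hc/ΔE = 1239.84 eV·nm / 1.23407710 eV = 1004.670 nm in the infrared region.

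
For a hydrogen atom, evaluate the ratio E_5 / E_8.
2.56

Using E_n = -13.6057 Z² / n² eV with Z = 1:

E_5 = -13.6057 / 5² = -13.6057 / 25 = -0.54422800 eV
E_8 = -13.6057 / 8² = -13.6057 / 64 = -0.21258906 eV

The ratio is:
E_5/E_8 = (-0.54422800) / (-0.21258906)
E_5/E_8 = (-13.6057/25) / (-13.6057/64)
E_5/E_8 = 64/25
E_5/E_8 = 2.56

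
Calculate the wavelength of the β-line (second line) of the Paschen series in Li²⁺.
142.385177 nm

The lines of a series are numbered from the longest wavelength (smallest ΔE) outward; the second line is the transition from n = n_f + 2 to n_f.
The Paschen series has all transitions ending at n_f = 3.

For Li²⁺ (Z = 3), the second line (β-line) is the jump from n = 5 to n = 3:
E_5 = -13.6057 × 3² / 5² = -4.8980520000 eV
E_3 = -13.6057 × 3² / 3² = -13.6057000000 eV
ΔE = E_5 - E_3 = 8.7076480000 eV

λ = hc/E = 1239.84 eV·nm / 8.7076480000 eV
λ = 142.385177 nm

This is the β-line of the Paschen series in Li²⁺.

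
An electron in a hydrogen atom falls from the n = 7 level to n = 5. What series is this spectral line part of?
Pfund series

The spectral series in hydrogen are named based on the final (lower) energy level:
- Lyman series: n_final = 1 (ultraviolet)
- Balmer series: n_final = 2 (visible/near-UV)
- Paschen series: n_final = 3 (infrared)
- Brackett series: n_final = 4 (infrared)
- Pfund series: n_final = 5 (far infrared)

Since this transition ends at n = 5, it belongs to the Pfund series.

For reference, this 7 → 5 line has photon energy
ΔE = 13.6057 eV × (1/5² - 1/7²) = 0.26656065306 eV,
corresponding to wavelength λ = hc/ΔE = 1239.84 eV·nm / 0.26656065306 eV = 4651.24911 nm in the far infrared region.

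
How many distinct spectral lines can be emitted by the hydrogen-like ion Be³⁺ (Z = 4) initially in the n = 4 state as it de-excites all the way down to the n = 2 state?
3

The electron can occupy levels n = 2, 3, ..., 4 during de-excitation — that is m = 4 - 2 + 1 = 3 distinct levels.

The number of distinct spectral lines equals the number of ways to choose 2 of these m levels (each pair gives one possible emission transition):

Number of lines = m(m-1)/2 = 3×2/2 = 3

These correspond to all possible transitions between the 3 levels:
4 → 3, 4 → 2, 3 → 2

Each transition produces a photon with a unique energy (and thus wavelength). This count does not depend on Z.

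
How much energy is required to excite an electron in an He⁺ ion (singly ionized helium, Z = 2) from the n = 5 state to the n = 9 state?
1.505 eV

The energy levels of a hydrogen-like atom are E_n = -13.6057 Z² eV / n².

Energy at n = 5: E_5 = -13.6057 × 2² / 5² = -2.176912 eV
Energy at n = 9: E_9 = -13.6057 × 2² / 9² = -0.671886 eV

The excitation energy is the difference:
ΔE = E_9 - E_5
ΔE = -0.671886 - (-2.176912)
ΔE = 1.505 eV

Since this is positive, energy must be absorbed (photon absorption).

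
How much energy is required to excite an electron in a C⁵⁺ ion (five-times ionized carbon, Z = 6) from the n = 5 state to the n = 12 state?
16.191 eV

The energy levels of a hydrogen-like atom are E_n = -13.6057 Z² eV / n².

Energy at n = 5: E_5 = -13.6057 × 6² / 5² = -19.592208 eV
Energy at n = 12: E_12 = -13.6057 × 6² / 12² = -3.401425 eV

The excitation energy is the difference:
ΔE = E_12 - E_5
ΔE = -3.401425 - (-19.592208)
ΔE = 16.191 eV

Since this is positive, energy must be absorbed (photon absorption).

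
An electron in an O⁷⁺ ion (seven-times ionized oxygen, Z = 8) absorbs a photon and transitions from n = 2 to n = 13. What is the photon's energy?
212.54 eV

The energy levels of a hydrogen-like atom are E_n = -13.6057 Z² eV / n².

Energy at n = 2: E_2 = -13.6057 × 8² / 2² = -217.69120 eV
Energy at n = 13: E_13 = -13.6057 × 8² / 13² = -5.15245 eV

The excitation energy is the difference:
ΔE = E_13 - E_2
ΔE = -5.15245 - (-217.69120)
ΔE = 212.54 eV

Since this is positive, energy must be absorbed (photon absorption).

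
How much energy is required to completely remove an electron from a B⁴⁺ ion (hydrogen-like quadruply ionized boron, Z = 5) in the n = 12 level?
2.3621 eV

The ionization energy is the energy needed to remove the electron completely (n → ∞).

For a hydrogen-like ion with Z = 5, E_n = -13.6057 Z² / n² eV.

At n = 12: E_12 = -13.6057 × 5² / 12² = -2.3621007 eV
At n = ∞: E_∞ = 0 eV

Ionization energy = E_∞ - E_12 = 0 - (-2.3621007) = 2.3621007 eV
Ionization energy ≈ 2.3621 eV

This is also called the binding energy of the electron in state n = 12.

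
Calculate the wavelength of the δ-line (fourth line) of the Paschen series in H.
1004.6698 nm

The lines of a series are numbered from the longest wavelength (smallest ΔE) outward; the fourth line is the transition from n = n_f + 4 to n_f.
The Paschen series has all transitions ending at n_f = 3.

For H, the fourth line (δ-line) is the jump from n = 7 to n = 3:
E_7 = -13.6057 / 7² = -0.277667347 eV
E_3 = -13.6057 / 3² = -1.511744444 eV
ΔE = E_7 - E_3 = 1.234077097 eV

λ = hc/E = 1239.84 eV·nm / 1.234077097 eV
λ = 1004.6698 nm

This is the δ-line of the Paschen series in H.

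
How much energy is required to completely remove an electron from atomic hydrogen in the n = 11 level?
0.112444 eV

The ionization energy is the energy needed to remove the electron completely (n → ∞).

For hydrogen, E_n = -13.6057 eV / n².

At n = 11: E_11 = -13.6057 / 11² = -0.112443802 eV
At n = ∞: E_∞ = 0 eV

Ionization energy = E_∞ - E_11 = 0 - (-0.112443802) = 0.112443802 eV
Ionization energy ≈ 0.112444 eV

This is also called the binding energy of the electron in state n = 11.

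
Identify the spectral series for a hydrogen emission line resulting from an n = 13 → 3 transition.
Paschen series

The spectral series in hydrogen are named based on the final (lower) energy level:
- Lyman series: n_final = 1 (ultraviolet)
- Balmer series: n_final = 2 (visible/near-UV)
- Paschen series: n_final = 3 (infrared)
- Brackett series: n_final = 4 (infrared)
- Pfund series: n_final = 5 (far infrared)

Since this transition ends at n = 3, it belongs to the Paschen series.

For reference, this 13 → 3 line has photon energy
ΔE = 13.6057 eV × (1/3² - 1/13²) = 1.4312373439 eV,
corresponding to wavelength λ = hc/ΔE = 1239.84 eV·nm / 1.4312373439 eV = 866.271416 nm in the infrared region.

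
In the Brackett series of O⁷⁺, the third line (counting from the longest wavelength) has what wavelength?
33.8273 nm

The lines of a series are numbered from the longest wavelength (smallest ΔE) outward; the third line is the transition from n = n_f + 3 to n_f.
The Brackett series has all transitions ending at n_f = 4.

For O⁷⁺ (Z = 8), the third line (γ-line) is the jump from n = 7 to n = 4:
E_7 = -13.6057 × 8² / 7² = -17.770710 eV
E_4 = -13.6057 × 8² / 4² = -54.422800 eV
ΔE = E_7 - E_4 = 36.652090 eV

λ = hc/E = 1239.84 eV·nm / 36.652090 eV
λ = 33.8273 nm

This is the γ-line of the Brackett series in O⁷⁺.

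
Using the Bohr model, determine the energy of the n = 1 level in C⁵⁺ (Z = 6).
-489.8052 eV

For hydrogen-like ions, the energy levels scale with Z²:
E_n = -13.6057 Z² / n² eV

For C⁵⁺ (Z = 6) at n = 1:
E_1 = -13.6057 × 6² / 1²
E_1 = -13.6057 × 36 / 1
E_1 = -489.8052 / 1
E_1 = -489.8052 eV

The energy is 36 times more negative than hydrogen at the same n due to the stronger nuclear charge.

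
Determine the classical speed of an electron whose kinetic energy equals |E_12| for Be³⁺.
7.29e+05 m/s (or 0.24325% of c)

The binding energy at n = 12 for Be³⁺ is:
E_12 = -13.6057 × 4²/12² = -1.5117444 eV
|E_12| = 1.5117444 eV

Convert to Joules:
KE = 1.5117444 eV × (1.602177 × 10⁻¹⁹ J/eV) = 2.4221e-19 J

Using KE = ½mv²:
v = √(2·KE/m_e)
v = √(2 × 2.4221e-19 J / 9.10938 × 10⁻³¹ kg)
v = 7.29e+05 m/s

This is approximately 0.24325% the speed of light.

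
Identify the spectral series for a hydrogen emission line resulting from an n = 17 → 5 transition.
Pfund series

The spectral series in hydrogen are named based on the final (lower) energy level:
- Lyman series: n_final = 1 (ultraviolet)
- Balmer series: n_final = 2 (visible/near-UV)
- Paschen series: n_final = 3 (infrared)
- Brackett series: n_final = 4 (infrared)
- Pfund series: n_final = 5 (far infrared)

Since this transition ends at n = 5, it belongs to the Pfund series.

For reference, this 17 → 5 line has photon energy
ΔE = 13.6057 eV × (1/5² - 1/17²) = 0.497149453 eV,
corresponding to wavelength λ = hc/ΔE = 1239.84 eV·nm / 0.497149453 eV = 2493.898 nm in the far infrared region.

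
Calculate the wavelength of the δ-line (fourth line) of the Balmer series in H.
410.069309 nm

The lines of a series are numbered from the longest wavelength (smallest ΔE) outward; the fourth line is the transition from n = n_f + 4 to n_f.
The Balmer series has all transitions ending at n_f = 2.

For H, the fourth line (δ-line) is the jump from n = 6 to n = 2:
E_6 = -13.6057 / 6² = -0.3779361111 eV
E_2 = -13.6057 / 2² = -3.4014250000 eV
ΔE = E_6 - E_2 = 3.0234888889 eV

λ = hc/E = 1239.84 eV·nm / 3.0234888889 eV
λ = 410.069309 nm

This is the δ-line of the Balmer series in H.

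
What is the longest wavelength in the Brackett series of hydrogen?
4050.06725 nm

The longest wavelength corresponds to the smallest energy transition in the series.
The Brackett series has all transitions ending at n_f = 4.

For H, the first line (α-line) is the jump from n = 5 to n = 4:
E_5 = -13.6057 / 5² = -0.54422800000 eV
E_4 = -13.6057 / 4² = -0.85035625000 eV
ΔE = E_5 - E_4 = 0.30612825000 eV

λ = hc/E = 1239.84 eV·nm / 0.30612825000 eV
λ = 4050.06725 nm

This is the α-line of the Brackett series in H.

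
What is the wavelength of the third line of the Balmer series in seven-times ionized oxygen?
6.7802 nm

The lines of a series are numbered from the longest wavelength (smallest ΔE) outward; the third line is the transition from n = n_f + 3 to n_f.
The Balmer series has all transitions ending at n_f = 2.

For O⁷⁺ (Z = 8), the third line (γ-line) is the jump from n = 5 to n = 2:
E_5 = -13.6057 × 8² / 5² = -34.830592 eV
E_2 = -13.6057 × 8² / 2² = -217.691200 eV
ΔE = E_5 - E_2 = 182.860608 eV

λ = hc/E = 1239.84 eV·nm / 182.860608 eV
λ = 6.7802 nm

This is the γ-line of the Balmer series in O⁷⁺.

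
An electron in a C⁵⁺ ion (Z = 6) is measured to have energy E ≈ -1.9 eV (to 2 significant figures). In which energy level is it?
n = 16

The exact energy levels follow E_n = -13.6057 Z² / n² eV with Z = 6.

The measured value (-1.9 eV) is reported to only 2 significant figures, so we must test candidate n values and see which one matches to that precision.

Candidate energies:
  n = 14:  E = -13.6057 × 6² / 14² = -2.49901 eV
  n = 15:  E = -13.6057 × 6² / 15² = -2.17691 eV
  n = 16:  E = -13.6057 × 6² / 16² = -1.91330 eV  ← matches
  n = 17:  E = -13.6057 × 6² / 17² = -1.69483 eV
  n = 18:  E = -13.6057 × 6² / 18² = -1.51174 eV

Checking against the measurement of -1.9 eV (2 sig figs), only n = 16 agrees:
E_16 = -1.91330 eV, which rounds to -1.9 eV ✓

Therefore n = 16.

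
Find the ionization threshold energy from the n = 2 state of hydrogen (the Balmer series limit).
3.401425 eV

The series limit corresponds to the transition from n = ∞ to n = 2.
This is the highest energy (shortest wavelength) transition in the Balmer series.

E_∞ = 0 eV
E_2 = -13.6057 / 2² = -3.401425 eV

Energy at series limit:
ΔE = E_∞ - E_2 = 0 - (-3.401425) = 3.401425 eV

This energy equals the ionization energy from the n = 2 state of hydrogen.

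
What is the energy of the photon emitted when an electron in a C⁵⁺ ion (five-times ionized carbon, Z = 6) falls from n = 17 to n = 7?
8.30120 eV

The energy levels are E_n = -13.6057 Z² eV / n².

Energy at n = 17: E_17 = -13.6057 × 6² / 17² = -1.69482768 eV
Energy at n = 7: E_7 = -13.6057 × 6² / 7² = -9.99602449 eV

For emission (electron falling to lower state), the photon energy is:
E_photon = E_17 - E_7 = |-1.69482768 - (-9.99602449)|
E_photon = 8.30120 eV

This energy is carried away by the emitted photon.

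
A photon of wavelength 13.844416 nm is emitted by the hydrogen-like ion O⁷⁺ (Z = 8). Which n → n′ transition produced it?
n = 11 → n = 3

First, find the photon energy from the wavelength (hc = 1239.84 eV·nm):
E = hc/λ = 1239.84 eV·nm / 13.844416 nm = 89.555240 eV

The energy levels of O⁷⁺ satisfy E_n = -13.6057 × 8² / n² eV, so an emission n_i → n_f releases
ΔE = 13.6057 × 8² × (1/n_f² − 1/n_i²) eV.

Setting ΔE equal to the photon energy:
1/n_f² − 1/n_i² = 89.555240 / (13.6057 × 8²) = 0.10284665

Since 1/n_i² must be positive, we need 1/n_f² > 0.10284665, i.e. n_f ≤ 3. For each allowed n_f, solve n_i = (1/n_f² − 0.10284665)^(−1/2) and check whether it is a whole number:
  n_f = 1: 1/n_i² = 1.00000000 − 0.10284665 = 0.89715335 → n_i = 1.056  (not an integer) ✗
  n_f = 2: 1/n_i² = 0.25000000 − 0.10284665 = 0.14715335 → n_i = 2.607  (not an integer) ✗
  n_f = 3: 1/n_i² = 0.11111111 − 0.10284665 = 0.00826446 → n_i = 11.000  → integer, n_i = 11 ✓

Only n_f = 3 gives an integer upper level, n_i = 11.

The transition is from n = 11 to n = 3 (emission).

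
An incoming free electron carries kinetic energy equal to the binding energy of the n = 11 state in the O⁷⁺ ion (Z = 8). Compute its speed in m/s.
1.59e+06 m/s (or 0.5307% of c)

The binding energy at n = 11 for O⁷⁺ is:
E_11 = -13.6057 × 8²/11² = -7.196403 eV
|E_11| = 7.196403 eV

Convert to Joules:
KE = 7.196403 eV × (1.602177 × 10⁻¹⁹ J/eV) = 1.1530e-18 J

Using KE = ½mv²:
v = √(2·KE/m_e)
v = √(2 × 1.1530e-18 J / 9.10938 × 10⁻³¹ kg)
v = 1.59e+06 m/s

This is approximately 0.5307% the speed of light.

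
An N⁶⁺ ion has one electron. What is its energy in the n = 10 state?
-6.667 eV

For hydrogen-like ions, the energy levels scale with Z²:
E_n = -13.6057 Z² / n² eV

For N⁶⁺ (Z = 7) at n = 10:
E_10 = -13.6057 × 7² / 10²
E_10 = -13.6057 × 49 / 100
E_10 = -666.6793 / 100
E_10 = -6.667 eV

The energy is 49 times more negative than hydrogen at the same n due to the stronger nuclear charge.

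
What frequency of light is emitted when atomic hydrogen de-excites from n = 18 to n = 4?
1.955e+14 Hz

First, find the transition energy:
E_18 = -13.6057 / 18² = -0.0419929 eV
E_4 = -13.6057 / 4² = -0.8503563 eV
|ΔE| = |E_4 - E_18| = 0.8083634 eV

Convert to Joules: E = 0.8083634 eV × (1.602177 × 10⁻¹⁹ J/eV) = 1.29514e-19 J

Using E = hf:
f = E/h = 1.29514e-19 J / (6.62607 × 10⁻³⁴ J·s)
f = 1.955e+14 Hz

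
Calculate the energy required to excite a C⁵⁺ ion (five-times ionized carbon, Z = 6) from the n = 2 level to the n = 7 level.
112.46 eV

The energy levels of a hydrogen-like atom are E_n = -13.6057 Z² eV / n².

Energy at n = 2: E_2 = -13.6057 × 6² / 2² = -122.45130 eV
Energy at n = 7: E_7 = -13.6057 × 6² / 7² = -9.99602 eV

The excitation energy is the difference:
ΔE = E_7 - E_2
ΔE = -9.99602 - (-122.45130)
ΔE = 112.46 eV

Since this is positive, energy must be absorbed (photon absorption).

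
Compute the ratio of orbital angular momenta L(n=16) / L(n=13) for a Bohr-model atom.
1.23

In the Bohr model, L_n = nℏ, so the ratio is purely the ratio of quantum numbers:

L_16/L_13 = 16ℏ / 13ℏ = 16/13 = 1.23

The angular momentum scales linearly with n.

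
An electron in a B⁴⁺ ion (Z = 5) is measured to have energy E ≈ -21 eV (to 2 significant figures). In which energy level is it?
n = 4

The exact energy levels follow E_n = -13.6057 Z² / n² eV with Z = 5.

The measured value (-21 eV) is reported to only 2 significant figures, so we must test candidate n values and see which one matches to that precision.

Candidate energies:
  n = 2:  E = -13.6057 × 5² / 2² = -85.03563 eV
  n = 3:  E = -13.6057 × 5² / 3² = -37.79361 eV
  n = 4:  E = -13.6057 × 5² / 4² = -21.25891 eV  ← matches
  n = 5:  E = -13.6057 × 5² / 5² = -13.60570 eV
  n = 6:  E = -13.6057 × 5² / 6² = -9.44840 eV

Checking against the measurement of -21 eV (2 sig figs), only n = 4 agrees:
E_4 = -21.25891 eV, which rounds to -21 eV ✓

Therefore n = 4.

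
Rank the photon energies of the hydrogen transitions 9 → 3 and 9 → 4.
9 → 3

Calculate the energy for each transition:

Transition 9 → 3:
ΔE₁ = |E_3 - E_9| = |-13.6057/3² - (-13.6057/9²)|
ΔE₁ = |-1.51174444 - (-0.16797160)| = 1.34377 eV

Transition 9 → 4:
ΔE₂ = |E_4 - E_9| = |-13.6057/4² - (-13.6057/9²)|
ΔE₂ = |-0.85035625 - (-0.16797160)| = 0.68238 eV

Since 1.34377 eV > 0.68238 eV, the transition 9 → 3 emits the more energetic photon.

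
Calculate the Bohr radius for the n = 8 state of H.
3.3867 nm (or 33.8673 Å)

The Bohr radius formula is:
r_n = n² a₀ / Z

where a₀ = 0.0529177 nm is the Bohr radius.

For H (Z = 1) at n = 8:
r_8 = 8² × 0.0529177 nm / 1
r_8 = 64 × 0.0529177 nm / 1
r_8 = 3.38673 nm / 1
r_8 = 3.3867 nm

The electron orbits at approximately 3.3867 nm from the nucleus.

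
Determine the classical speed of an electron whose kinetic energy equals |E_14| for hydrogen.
1.5626e+05 m/s (or 0.05212% of c)

The binding energy at n = 14 for hydrogen is:
E_14 = -13.6057/14² = -0.069416837 eV
|E_14| = 0.069416837 eV

Convert to Joules:
KE = 0.069416837 eV × (1.602177 × 10⁻¹⁹ J/eV) = 1.112181e-20 J

Using KE = ½mv²:
v = √(2·KE/m_e)
v = √(2 × 1.112181e-20 J / 9.10938 × 10⁻³¹ kg)
v = 1.5626e+05 m/s

This is approximately 0.05212% the speed of light.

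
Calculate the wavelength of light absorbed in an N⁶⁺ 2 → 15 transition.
7.5735 nm

First, find the transition energy using E_n = -13.6057 Z² / n² eV:
E_2 = -13.6057 × 7² / 2² = -166.669825 eV
E_15 = -13.6057 × 7² / 15² = -2.963019 eV

Photon energy: |ΔE| = |E_15 - E_2| = 163.706806 eV

Convert to wavelength using E = hc/λ with hc = 1239.84 eV·nm:
λ = hc/E = 1239.84 eV·nm / 163.706806 eV
λ = 7.5735 nm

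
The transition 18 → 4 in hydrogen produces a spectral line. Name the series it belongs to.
Brackett series

The spectral series in hydrogen are named based on the final (lower) energy level:
- Lyman series: n_final = 1 (ultraviolet)
- Balmer series: n_final = 2 (visible/near-UV)
- Paschen series: n_final = 3 (infrared)
- Brackett series: n_final = 4 (infrared)
- Pfund series: n_final = 5 (far infrared)

Since this transition ends at n = 4, it belongs to the Brackett series.

For reference, this 18 → 4 line has photon energy
ΔE = 13.6057 eV × (1/4² - 1/18²) = 0.80836335 eV,
corresponding to wavelength λ = hc/ΔE = 1239.84 eV·nm / 0.80836335 eV = 1533.77 nm in the infrared region.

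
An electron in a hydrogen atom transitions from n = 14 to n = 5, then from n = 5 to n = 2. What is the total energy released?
3.332008 eV

The energy levels of hydrogen are E_n = -13.6057 / n² eV.

First transition (14 → 5):
ΔE₁ = |E_5 - E_14|
ΔE₁ = |-0.544228000000 - (-0.069416836735)| = 0.474811163 eV

Second transition (5 → 2):
ΔE₂ = |E_2 - E_5|
ΔE₂ = |-3.401425000000 - (-0.544228000000)| = 2.857197000 eV

Total energy released:
E_total = ΔE₁ + ΔE₂ = 0.474811163 + 2.857197000 = 3.332008 eV

Note: This equals the direct transition 14 → 2: 3.332008 eV ✓
Energy is conserved regardless of the path taken.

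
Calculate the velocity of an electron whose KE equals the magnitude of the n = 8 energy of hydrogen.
2.735e+05 m/s (or 0.09122% of c)

The binding energy at n = 8 for hydrogen is:
E_8 = -13.6057/8² = -0.2125891 eV
|E_8| = 0.2125891 eV

Convert to Joules:
KE = 0.2125891 eV × (1.602177 × 10⁻¹⁹ J/eV) = 3.40605e-20 J

Using KE = ½mv²:
v = √(2·KE/m_e)
v = √(2 × 3.40605e-20 J / 9.10938 × 10⁻³¹ kg)
v = 2.735e+05 m/s

This is approximately 0.09122% the speed of light.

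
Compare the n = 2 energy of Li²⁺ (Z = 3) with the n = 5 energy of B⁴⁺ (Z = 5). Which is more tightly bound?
Li²⁺ at n = 2 (E = -30.61283 eV)

Using E_n = -13.6057 Z² / n² eV:

Li²⁺ (Z = 3) at n = 2:
E = -13.6057 × 3² / 2² = -13.6057 × 9 / 4 = -30.61282500 eV

B⁴⁺ (Z = 5) at n = 5:
E = -13.6057 × 5² / 5² = -13.6057 × 25 / 25 = -13.60570000 eV

Since -30.61282500 eV < -13.60570000 eV,
Li²⁺ at n = 2 is more tightly bound (requires more energy to ionize).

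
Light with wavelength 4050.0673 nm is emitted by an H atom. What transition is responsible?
n = 5 → n = 4

First, find the photon energy from the wavelength (hc = 1239.84 eV·nm):
E = hc/λ = 1239.84 eV·nm / 4050.0673 nm = 0.30612825 eV

The energy levels of hydrogen satisfy E_n = -13.6057 / n² eV, so an emission n_i → n_f releases
ΔE = 13.6057 × (1/n_f² − 1/n_i²) eV.

Setting ΔE equal to the photon energy:
1/n_f² − 1/n_i² = 0.30612825 / 13.6057 = 0.022500000

Since 1/n_i² must be positive, we need 1/n_f² > 0.022500000, i.e. n_f ≤ 6. For each allowed n_f, solve n_i = (1/n_f² − 0.022500000)^(−1/2) and check whether it is a whole number:
  n_f = 1: 1/n_i² = 1.000000000 − 0.022500000 = 0.977500000 → n_i = 1.011  (not an integer) ✗
  n_f = 2: 1/n_i² = 0.250000000 − 0.022500000 = 0.227500000 → n_i = 2.097  (not an integer) ✗
  n_f = 3: 1/n_i² = 0.111111111 − 0.022500000 = 0.088611111 → n_i = 3.359  (not an integer) ✗
  n_f = 4: 1/n_i² = 0.062500000 − 0.022500000 = 0.040000000 → n_i = 5.000  → integer, n_i = 5 ✓
  n_f = 5: 1/n_i² = 0.040000000 − 0.022500000 = 0.017500000 → n_i = 7.559  (not an integer) ✗
  n_f = 6: 1/n_i² = 0.027777778 − 0.022500000 = 0.005277778 → n_i = 13.765  (not an integer) ✗

Only n_f = 4 gives an integer upper level, n_i = 5.

The transition is from n = 5 to n = 4 (emission).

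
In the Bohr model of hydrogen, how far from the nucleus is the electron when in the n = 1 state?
0.052918 nm (or 0.529177 Å)

The Bohr radius formula is:
r_n = n² a₀ / Z

where a₀ = 0.052917721 nm is the Bohr radius.

For H (Z = 1) at n = 1:
r_1 = 1² × 0.052917721 nm / 1
r_1 = 1 × 0.052917721 nm / 1
r_1 = 0.0529177 nm / 1
r_1 = 0.052918 nm

The electron orbits at approximately 0.052918 nm from the nucleus.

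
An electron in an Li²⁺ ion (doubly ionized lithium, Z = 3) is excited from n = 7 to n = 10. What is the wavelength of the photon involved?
972.81027 nm

First, find the transition energy using E_n = -13.6057 Z² / n² eV:
E_7 = -13.6057 × 3² / 7² = -2.499006122 eV
E_10 = -13.6057 × 3² / 10² = -1.224513000 eV

Photon energy: |ΔE| = |E_10 - E_7| = 1.274493122 eV

Convert to wavelength using E = hc/λ with hc = 1239.84 eV·nm:
λ = hc/E = 1239.84 eV·nm / 1.274493122 eV
λ = 972.81027 nm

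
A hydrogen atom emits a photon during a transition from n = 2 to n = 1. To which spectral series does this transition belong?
Lyman series

The spectral series in hydrogen are named based on the final (lower) energy level:
- Lyman series: n_final = 1 (ultraviolet)
- Balmer series: n_final = 2 (visible/near-UV)
- Paschen series: n_final = 3 (infrared)
- Brackett series: n_final = 4 (infrared)
- Pfund series: n_final = 5 (far infrared)

Since this transition ends at n = 1, it belongs to the Lyman series.

For reference, this 2 → 1 line has photon energy
ΔE = 13.6057 eV × (1/1² - 1/2²) = 10.204275 eV,
corresponding to wavelength λ = hc/ΔE = 1239.84 eV·nm / 10.204275 eV = 121.502 nm in the ultraviolet region.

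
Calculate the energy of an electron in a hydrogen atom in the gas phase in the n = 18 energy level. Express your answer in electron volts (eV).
-0.04199 eV

The energy levels of a hydrogen-like atom are given by:
E_n = -13.6057 eV / n²

For n = 18:
E_18 = -13.6057 eV / 18²
E_18 = -13.6057 eV / 324
E_18 = -0.04199 eV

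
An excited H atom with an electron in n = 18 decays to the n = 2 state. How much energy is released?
3.359432 eV

The energy levels are E_n = -13.6057 eV / n².

Energy at n = 18: E_18 = -13.6057 / 18² = -0.041992901 eV
Energy at n = 2: E_2 = -13.6057 / 2² = -3.401425000 eV

For emission (electron falling to lower state), the photon energy is:
E_photon = E_18 - E_2 = |-0.041992901 - (-3.401425000)|
E_photon = 3.359432 eV

This energy is carried away by the emitted photon.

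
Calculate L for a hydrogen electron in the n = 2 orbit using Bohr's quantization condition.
2.10914e-34 J·s (or 2ℏ)

In the Bohr model, angular momentum is quantized:
L = nℏ

where ℏ = h/(2π) = 1.0545718e-34 J·s

For n = 2:
L = 2 × 1.0545718e-34 J·s
L = 2.10914e-34 J·s

This can also be written as L = 2ℏ.
The angular momentum is an integer multiple of the reduced Planck constant.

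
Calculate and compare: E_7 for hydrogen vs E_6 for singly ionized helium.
He⁺ at n = 6 (E = -1.51 eV)

Using E_n = -13.6057 Z² / n² eV:

H (Z = 1) at n = 7:
E = -13.6057 × 1² / 7² = -13.6057 × 1 / 49 = -0.27767 eV

He⁺ (Z = 2) at n = 6:
E = -13.6057 × 2² / 6² = -13.6057 × 4 / 36 = -1.51174 eV

Since -1.51174 eV < -0.27767 eV,
He⁺ at n = 6 is more tightly bound (requires more energy to ionize).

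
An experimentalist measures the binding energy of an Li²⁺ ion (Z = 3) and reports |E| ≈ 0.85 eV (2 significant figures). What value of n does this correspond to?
n = 12

The exact energy levels follow E_n = -13.6057 Z² / n² eV with Z = 3.

The measured value (-0.85 eV) is reported to only 2 significant figures, so we must test candidate n values and see which one matches to that precision.

Candidate energies:
  n = 10:  E = -13.6057 × 3² / 10² = -1.22451 eV
  n = 11:  E = -13.6057 × 3² / 11² = -1.01199 eV
  n = 12:  E = -13.6057 × 3² / 12² = -0.85036 eV  ← matches
  n = 13:  E = -13.6057 × 3² / 13² = -0.72456 eV
  n = 14:  E = -13.6057 × 3² / 14² = -0.62475 eV

Checking against the measurement of -0.85 eV (2 sig figs), only n = 12 agrees:
E_12 = -0.85036 eV, which rounds to -0.85 eV ✓

Therefore n = 12.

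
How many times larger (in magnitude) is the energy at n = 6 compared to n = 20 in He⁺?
11.111111

Using E_n = -13.6057 Z² / n² eV with Z = 2:

E_6 = -13.6057 × 2² / 6² = -54.4228 / 36 = -1.511744444444 eV
E_20 = -13.6057 × 2² / 20² = -54.4228 / 400 = -0.136057000000 eV

The ratio is:
E_6/E_20 = (-1.511744444444) / (-0.136057000000)
E_6/E_20 = (-54.4228/36) / (-54.4228/400)
E_6/E_20 = 400/36
E_6/E_20 = 11.111111
(Note: the Z² factors cancel in the ratio.)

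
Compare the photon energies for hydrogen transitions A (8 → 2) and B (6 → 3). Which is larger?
8 → 2

Calculate the energy for each transition:

Transition 8 → 2:
ΔE₁ = |E_2 - E_8| = |-13.6057/2² - (-13.6057/8²)|
ΔE₁ = |-3.4014250000 - (-0.2125890625)| = 3.1888359 eV

Transition 6 → 3:
ΔE₂ = |E_3 - E_6| = |-13.6057/3² - (-13.6057/6²)|
ΔE₂ = |-1.5117444444 - (-0.3779361111)| = 1.1338083 eV

Since 3.1888359 eV > 1.1338083 eV, the transition 8 → 2 emits the more energetic photon.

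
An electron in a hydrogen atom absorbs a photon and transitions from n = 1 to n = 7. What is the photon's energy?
13.328 eV

The energy levels of a hydrogen-like atom are E_n = -13.6057 eV / n².

Energy at n = 1: E_1 = -13.6057 / 1² = -13.605700 eV
Energy at n = 7: E_7 = -13.6057 / 7² = -0.277667 eV

The excitation energy is the difference:
ΔE = E_7 - E_1
ΔE = -0.277667 - (-13.605700)
ΔE = 13.328 eV

Since this is positive, energy must be absorbed (photon absorption).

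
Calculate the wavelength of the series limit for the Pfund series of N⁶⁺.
46.493119 nm

The series limit corresponds to the transition from n = ∞ to n = 5.
This is the highest energy (shortest wavelength) transition in the Pfund series.

E_∞ = 0 eV
E_5 = -13.6057 × 7² / 5² = -26.66717200 eV

Energy at series limit:
ΔE = E_∞ - E_5 = 0 - (-26.66717200) = 26.66717200 eV
λ = hc/E = 1239.84 eV·nm / 26.66717200 eV = 46.493119 nm

This energy equals the ionization energy from the n = 5 state of N⁶⁺.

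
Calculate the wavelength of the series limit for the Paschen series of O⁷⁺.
12.81 nm

The series limit corresponds to the transition from n = ∞ to n = 3.
This is the highest energy (shortest wavelength) transition in the Paschen series.

E_∞ = 0 eV
E_3 = -13.6057 × 8² / 3² = -96.7516 eV

Energy at series limit:
ΔE = E_∞ - E_3 = 0 - (-96.7516) = 96.7516 eV
λ = hc/E = 1239.84 eV·nm / 96.7516 eV = 12.81 nm

This energy equals the ionization energy from the n = 3 state of O⁷⁺.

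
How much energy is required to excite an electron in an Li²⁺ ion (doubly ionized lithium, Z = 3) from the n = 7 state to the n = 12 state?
1.648650 eV

The energy levels of a hydrogen-like atom are E_n = -13.6057 Z² eV / n².

Energy at n = 7: E_7 = -13.6057 × 3² / 7² = -2.499006122 eV
Energy at n = 12: E_12 = -13.6057 × 3² / 12² = -0.850356250 eV

The excitation energy is the difference:
ΔE = E_12 - E_7
ΔE = -0.850356250 - (-2.499006122)
ΔE = 1.648650 eV

Since this is positive, energy must be absorbed (photon absorption).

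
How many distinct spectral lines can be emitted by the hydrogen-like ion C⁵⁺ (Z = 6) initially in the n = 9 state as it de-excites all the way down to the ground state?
36

The electron can occupy levels n = 1, 2, ..., 9 during de-excitation — that is m = 9 - 1 + 1 = 9 distinct levels.

The number of distinct spectral lines equals the number of ways to choose 2 of these m levels (each pair gives one possible emission transition):

Number of lines = m(m-1)/2 = 9×8/2 = 36

These correspond to all possible transitions between the 9 levels:
9 → 8, 9 → 7, 9 → 6, 9 → 5, 9 → 4, 9 → 3, 9 → 2, 9 → 1...

Each transition produces a photon with a unique energy (and thus wavelength). This count does not depend on Z.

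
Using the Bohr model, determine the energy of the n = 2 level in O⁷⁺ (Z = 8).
-217.691 eV

For hydrogen-like ions, the energy levels scale with Z²:
E_n = -13.6057 Z² / n² eV

For O⁷⁺ (Z = 8) at n = 2:
E_2 = -13.6057 × 8² / 2²
E_2 = -13.6057 × 64 / 4
E_2 = -870.7648 / 4
E_2 = -217.691 eV

The energy is 64 times more negative than hydrogen at the same n due to the stronger nuclear charge.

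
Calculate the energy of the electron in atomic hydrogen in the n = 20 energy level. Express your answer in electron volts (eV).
-0.0340 eV

The energy levels of a hydrogen-like atom are given by:
E_n = -13.6057 eV / n²

For n = 20:
E_20 = -13.6057 eV / 20²
E_20 = -13.6057 eV / 400
E_20 = -0.0340 eV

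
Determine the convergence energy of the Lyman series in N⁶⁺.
666.6793 eV

The series limit corresponds to the transition from n = ∞ to n = 1.
This is the highest energy (shortest wavelength) transition in the Lyman series.

E_∞ = 0 eV
E_1 = -13.6057 × 7² / 1² = -666.6793 eV

Energy at series limit:
ΔE = E_∞ - E_1 = 0 - (-666.6793) = 666.6793 eV

This energy equals the ionization energy from the n = 1 state of N⁶⁺.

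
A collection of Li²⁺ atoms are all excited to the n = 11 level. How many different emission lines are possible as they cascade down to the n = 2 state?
45

The electron can occupy levels n = 2, 3, ..., 11 during de-excitation — that is m = 11 - 2 + 1 = 10 distinct levels.

The number of distinct spectral lines equals the number of ways to choose 2 of these m levels (each pair gives one possible emission transition):

Number of lines = m(m-1)/2 = 10×9/2 = 45

These correspond to all possible transitions between the 10 levels:
11 → 10, 11 → 9, 11 → 8, 11 → 7, 11 → 6, 11 → 5, 11 → 4, 11 → 3...

Each transition produces a photon with a unique energy (and thus wavelength). This count does not depend on Z.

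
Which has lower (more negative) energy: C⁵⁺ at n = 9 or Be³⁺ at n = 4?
Be³⁺ at n = 4 (E = -13.606 eV)

Using E_n = -13.6057 Z² / n² eV:

C⁵⁺ (Z = 6) at n = 9:
E = -13.6057 × 6² / 9² = -13.6057 × 36 / 81 = -6.046978 eV

Be³⁺ (Z = 4) at n = 4:
E = -13.6057 × 4² / 4² = -13.6057 × 16 / 16 = -13.605700 eV

Since -13.605700 eV < -6.046978 eV,
Be³⁺ at n = 4 is more tightly bound (requires more energy to ionize).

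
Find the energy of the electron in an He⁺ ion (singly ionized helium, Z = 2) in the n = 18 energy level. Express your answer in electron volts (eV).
-0.168 eV

The energy levels of a hydrogen-like atom are given by:
E_n = -13.6057 Z² / n² eV  (with Z = 2 for He⁺)

For n = 18:
E_18 = -13.6057 × 2² / 18²
E_18 = -13.6057 × 4 / 324
E_18 = -0.168 eV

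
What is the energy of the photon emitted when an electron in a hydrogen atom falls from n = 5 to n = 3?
0.968 eV

The energy levels are E_n = -13.6057 eV / n².

Energy at n = 5: E_5 = -13.6057 / 5² = -0.544228 eV
Energy at n = 3: E_3 = -13.6057 / 3² = -1.511744 eV

For emission (electron falling to lower state), the photon energy is:
E_photon = E_5 - E_3 = |-0.544228 - (-1.511744)|
E_photon = 0.968 eV

This energy is carried away by the emitted photon.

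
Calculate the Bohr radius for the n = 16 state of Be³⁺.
3.386734 nm (or 33.867342 Å)

The Bohr radius formula is:
r_n = n² a₀ / Z

where a₀ = 0.052917721 nm is the Bohr radius.

For Be³⁺ (Z = 4) at n = 16:
r_16 = 16² × 0.052917721 nm / 4
r_16 = 256 × 0.052917721 nm / 4
r_16 = 13.5469366 nm / 4
r_16 = 3.386734 nm

The electron orbits at approximately 3.386734 nm from the nucleus.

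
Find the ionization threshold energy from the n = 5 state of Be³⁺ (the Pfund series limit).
8.71 eV

The series limit corresponds to the transition from n = ∞ to n = 5.
This is the highest energy (shortest wavelength) transition in the Pfund series.

E_∞ = 0 eV
E_5 = -13.6057 × 4² / 5² = -8.71 eV

Energy at series limit:
ΔE = E_∞ - E_5 = 0 - (-8.71) = 8.71 eV

This energy equals the ionization energy from the n = 5 state of Be³⁺.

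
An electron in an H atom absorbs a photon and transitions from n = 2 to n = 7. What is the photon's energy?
3.12 eV

The energy levels of a hydrogen-like atom are E_n = -13.6057 eV / n².

Energy at n = 2: E_2 = -13.6057 / 2² = -3.40143 eV
Energy at n = 7: E_7 = -13.6057 / 7² = -0.27767 eV

The excitation energy is the difference:
ΔE = E_7 - E_2
ΔE = -0.27767 - (-3.40143)
ΔE = 3.12 eV

Since this is positive, energy must be absorbed (photon absorption).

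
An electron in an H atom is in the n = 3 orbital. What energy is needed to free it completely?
1.5117 eV

The ionization energy is the energy needed to remove the electron completely (n → ∞).

For hydrogen, E_n = -13.6057 eV / n².

At n = 3: E_3 = -13.6057 / 3² = -1.5117444 eV
At n = ∞: E_∞ = 0 eV

Ionization energy = E_∞ - E_3 = 0 - (-1.5117444) = 1.5117444 eV
Ionization energy ≈ 1.5117 eV

This is also called the binding energy of the electron in state n = 3.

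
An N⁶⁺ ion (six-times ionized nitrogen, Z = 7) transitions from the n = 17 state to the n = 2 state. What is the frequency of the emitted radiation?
3.9743e+16 Hz

First, find the transition energy:
E_17 = -13.6057 × 7² / 17² = -2.30685 eV
E_2 = -13.6057 × 7² / 2² = -166.66983 eV
|ΔE| = |E_2 - E_17| = 164.36298 eV

Convert to Joules: E = 164.36298 eV × (1.602177 × 10⁻¹⁹ J/eV) = 2.633386e-17 J

Using E = hf:
f = E/h = 2.633386e-17 J / (6.62607 × 10⁻³⁴ J·s)
f = 3.9743e+16 Hz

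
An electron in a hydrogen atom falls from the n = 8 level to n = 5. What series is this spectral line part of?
Pfund series

The spectral series in hydrogen are named based on the final (lower) energy level:
- Lyman series: n_final = 1 (ultraviolet)
- Balmer series: n_final = 2 (visible/near-UV)
- Paschen series: n_final = 3 (infrared)
- Brackett series: n_final = 4 (infrared)
- Pfund series: n_final = 5 (far infrared)

Since this transition ends at n = 5, it belongs to the Pfund series.

For reference, this 8 → 5 line has photon energy
ΔE = 13.6057 eV × (1/5² - 1/8²) = 0.33163893750 eV,
corresponding to wavelength λ = hc/ΔE = 1239.84 eV·nm / 0.33163893750 eV = 3738.52362 nm in the far infrared region.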